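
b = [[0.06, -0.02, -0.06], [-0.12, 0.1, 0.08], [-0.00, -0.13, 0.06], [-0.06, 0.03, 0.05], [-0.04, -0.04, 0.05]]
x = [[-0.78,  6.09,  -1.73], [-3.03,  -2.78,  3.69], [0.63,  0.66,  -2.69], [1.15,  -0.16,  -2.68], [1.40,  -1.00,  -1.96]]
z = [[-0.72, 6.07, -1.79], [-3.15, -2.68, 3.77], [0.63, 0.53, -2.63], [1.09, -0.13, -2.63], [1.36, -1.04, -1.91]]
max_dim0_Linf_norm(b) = 0.13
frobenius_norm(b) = 0.27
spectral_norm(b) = 0.22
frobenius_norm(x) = 9.73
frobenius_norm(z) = 9.70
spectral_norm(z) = 8.03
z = x + b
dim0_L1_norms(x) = [6.99, 10.69, 12.75]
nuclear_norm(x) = 14.78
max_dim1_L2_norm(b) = 0.18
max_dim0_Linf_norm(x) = 6.09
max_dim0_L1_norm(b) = 0.32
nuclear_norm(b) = 0.38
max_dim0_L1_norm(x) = 12.75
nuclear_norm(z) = 14.76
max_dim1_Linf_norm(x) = 6.09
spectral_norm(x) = 8.05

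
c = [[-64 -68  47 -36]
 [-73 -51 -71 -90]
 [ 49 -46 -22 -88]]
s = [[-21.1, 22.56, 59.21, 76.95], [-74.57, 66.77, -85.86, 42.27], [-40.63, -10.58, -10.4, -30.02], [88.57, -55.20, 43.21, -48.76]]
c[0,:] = [-64, -68, 47, -36]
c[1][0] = -73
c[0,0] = -64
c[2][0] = 49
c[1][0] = -73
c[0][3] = -36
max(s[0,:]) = 76.95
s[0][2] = 59.21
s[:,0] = [-21.1, -74.57, -40.63, 88.57]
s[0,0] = -21.1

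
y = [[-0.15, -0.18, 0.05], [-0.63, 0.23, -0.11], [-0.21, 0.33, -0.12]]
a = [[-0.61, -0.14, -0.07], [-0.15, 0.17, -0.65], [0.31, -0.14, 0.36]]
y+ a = [[-0.76, -0.32, -0.02],[-0.78, 0.40, -0.76],[0.10, 0.19, 0.24]]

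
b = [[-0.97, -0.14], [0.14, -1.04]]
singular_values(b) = [1.05, 0.98]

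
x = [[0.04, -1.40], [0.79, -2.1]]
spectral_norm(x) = 2.62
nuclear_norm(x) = 3.01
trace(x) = -2.06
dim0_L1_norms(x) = [0.83, 3.5]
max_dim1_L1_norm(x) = 2.89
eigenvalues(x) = [-0.83, -1.23]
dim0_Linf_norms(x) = [0.79, 2.1]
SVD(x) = [[-0.52, -0.85], [-0.85, 0.52]] @ diag([2.6159254729619286, 0.39068391304084915]) @ [[-0.27,  0.96], [0.96,  0.27]]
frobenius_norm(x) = 2.64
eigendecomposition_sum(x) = [[-2.68, 2.96], [-1.67, 1.84]] + [[2.72, -4.36],  [2.46, -3.94]]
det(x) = 1.02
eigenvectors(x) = [[0.85, 0.74],[0.53, 0.67]]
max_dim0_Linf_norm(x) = 2.1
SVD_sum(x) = [[0.36,-1.31], [0.59,-2.15]] + [[-0.32,-0.09],  [0.2,0.05]]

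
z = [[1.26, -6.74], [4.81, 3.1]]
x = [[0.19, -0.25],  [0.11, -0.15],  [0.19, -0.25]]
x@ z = [[-0.96, -2.06], [-0.58, -1.21], [-0.96, -2.06]]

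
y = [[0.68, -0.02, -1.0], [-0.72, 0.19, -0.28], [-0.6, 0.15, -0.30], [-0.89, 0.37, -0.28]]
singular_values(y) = [1.51, 1.13, 0.11]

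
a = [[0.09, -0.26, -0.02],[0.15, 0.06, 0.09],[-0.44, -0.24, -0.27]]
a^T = [[0.09,0.15,-0.44], [-0.26,0.06,-0.24], [-0.02,0.09,-0.27]]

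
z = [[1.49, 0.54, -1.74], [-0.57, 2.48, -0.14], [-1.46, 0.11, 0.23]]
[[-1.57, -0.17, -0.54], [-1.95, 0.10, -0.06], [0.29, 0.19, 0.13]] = z @ [[-0.18, -0.13, -0.05],[-0.8, 0.01, -0.02],[0.50, -0.01, 0.26]]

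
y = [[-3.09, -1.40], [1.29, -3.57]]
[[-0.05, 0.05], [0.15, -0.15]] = y @ [[0.03, -0.03], [-0.03, 0.03]]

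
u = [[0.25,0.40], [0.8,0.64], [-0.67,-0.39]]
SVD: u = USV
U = [[-0.33,  0.83], [-0.76,  0.05], [0.57,  0.55]]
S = [1.35, 0.19]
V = [[-0.79,-0.62], [-0.62,0.79]]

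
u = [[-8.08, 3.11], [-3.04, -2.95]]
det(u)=33.290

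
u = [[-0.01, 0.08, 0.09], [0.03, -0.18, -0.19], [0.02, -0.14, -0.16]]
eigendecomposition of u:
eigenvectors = [[0.33, -0.92, -0.18], [-0.74, -0.34, -0.74], [-0.59, 0.18, 0.65]]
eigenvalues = [-0.35, 0.0, -0.01]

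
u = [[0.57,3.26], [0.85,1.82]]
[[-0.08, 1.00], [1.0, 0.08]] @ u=[[0.8, 1.56], [0.64, 3.41]]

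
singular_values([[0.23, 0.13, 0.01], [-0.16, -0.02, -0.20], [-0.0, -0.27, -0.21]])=[0.42, 0.23, 0.16]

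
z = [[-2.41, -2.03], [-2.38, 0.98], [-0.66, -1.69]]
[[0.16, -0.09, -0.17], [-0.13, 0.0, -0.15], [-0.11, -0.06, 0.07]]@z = [[-0.06, -0.13],  [0.41, 0.52],  [0.36, 0.05]]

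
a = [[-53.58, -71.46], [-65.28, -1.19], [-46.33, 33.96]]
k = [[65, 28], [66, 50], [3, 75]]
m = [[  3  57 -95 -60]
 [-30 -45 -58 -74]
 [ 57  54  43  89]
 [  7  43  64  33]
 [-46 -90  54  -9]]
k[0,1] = 28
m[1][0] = -30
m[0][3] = -60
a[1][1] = -1.19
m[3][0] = 7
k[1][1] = 50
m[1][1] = -45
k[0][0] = 65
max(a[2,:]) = 33.96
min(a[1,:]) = -65.28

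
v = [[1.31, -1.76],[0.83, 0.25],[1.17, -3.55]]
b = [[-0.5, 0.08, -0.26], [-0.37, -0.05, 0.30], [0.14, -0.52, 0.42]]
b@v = [[-0.89, 1.82], [-0.18, -0.43], [0.24, -1.87]]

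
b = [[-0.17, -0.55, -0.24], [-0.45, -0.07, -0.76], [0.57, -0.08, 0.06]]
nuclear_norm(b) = 1.96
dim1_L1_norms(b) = [0.96, 1.28, 0.71]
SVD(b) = [[-0.40, -0.78, 0.48], [-0.83, 0.10, -0.54], [0.38, -0.62, -0.69]] @ diag([1.0312635766000344, 0.5456171422446372, 0.3843141549135278]) @ [[0.64, 0.24, 0.73], [-0.49, 0.86, 0.14], [-0.60, -0.44, 0.67]]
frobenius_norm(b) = 1.23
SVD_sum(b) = [[-0.27, -0.1, -0.3], [-0.55, -0.21, -0.63], [0.25, 0.09, 0.28]] + [[0.21, -0.37, -0.06], [-0.03, 0.05, 0.01], [0.16, -0.29, -0.05]] + [[-0.11, -0.08, 0.12], [0.12, 0.09, -0.14], [0.16, 0.12, -0.18]]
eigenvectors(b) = [[(-0.39+0j),(0.65+0j),0.65-0.00j], [(0.78+0j),0.44-0.32j,0.44+0.32j], [-0.49+0.00j,(-0.37-0.39j),(-0.37+0.39j)]]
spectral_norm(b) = 1.03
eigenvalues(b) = [(0.63+0j), (-0.41+0.42j), (-0.41-0.42j)]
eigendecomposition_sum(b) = [[(0.17+0j), (-0.15-0j), 0.13+0.00j], [-0.35+0.00j, 0.30+0.00j, (-0.25-0j)], [(0.22+0j), -0.19-0.00j, (0.16+0j)]] + [[-0.17+0.13j, (-0.2-0.1j), -0.18-0.26j], [-0.05+0.17j, -0.19+0.03j, -0.25-0.08j], [(0.17+0.03j), 0.06+0.18j, -0.05+0.26j]] + [[(-0.17-0.13j), -0.20+0.10j, -0.18+0.26j], [-0.05-0.17j, (-0.19-0.03j), -0.25+0.08j], [(0.17-0.03j), 0.06-0.18j, (-0.05-0.26j)]]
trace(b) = -0.18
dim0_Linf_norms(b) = [0.57, 0.55, 0.76]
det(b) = 0.22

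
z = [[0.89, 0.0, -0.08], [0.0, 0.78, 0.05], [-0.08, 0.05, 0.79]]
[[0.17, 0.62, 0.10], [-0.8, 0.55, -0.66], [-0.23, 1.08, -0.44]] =z @[[0.17, 0.82, 0.07], [-1.01, 0.61, -0.82], [-0.21, 1.41, -0.5]]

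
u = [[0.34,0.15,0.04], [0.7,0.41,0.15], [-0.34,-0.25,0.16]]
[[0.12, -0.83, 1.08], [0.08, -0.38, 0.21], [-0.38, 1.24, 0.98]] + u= [[0.46,  -0.68,  1.12], [0.78,  0.03,  0.36], [-0.72,  0.99,  1.14]]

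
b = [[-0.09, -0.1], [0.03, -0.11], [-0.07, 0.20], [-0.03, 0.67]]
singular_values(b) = [0.72, 0.11]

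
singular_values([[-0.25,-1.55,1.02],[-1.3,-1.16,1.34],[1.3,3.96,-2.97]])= [5.81, 0.91, 0.01]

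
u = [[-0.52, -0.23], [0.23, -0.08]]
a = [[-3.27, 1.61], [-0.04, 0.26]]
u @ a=[[1.71, -0.90], [-0.75, 0.35]]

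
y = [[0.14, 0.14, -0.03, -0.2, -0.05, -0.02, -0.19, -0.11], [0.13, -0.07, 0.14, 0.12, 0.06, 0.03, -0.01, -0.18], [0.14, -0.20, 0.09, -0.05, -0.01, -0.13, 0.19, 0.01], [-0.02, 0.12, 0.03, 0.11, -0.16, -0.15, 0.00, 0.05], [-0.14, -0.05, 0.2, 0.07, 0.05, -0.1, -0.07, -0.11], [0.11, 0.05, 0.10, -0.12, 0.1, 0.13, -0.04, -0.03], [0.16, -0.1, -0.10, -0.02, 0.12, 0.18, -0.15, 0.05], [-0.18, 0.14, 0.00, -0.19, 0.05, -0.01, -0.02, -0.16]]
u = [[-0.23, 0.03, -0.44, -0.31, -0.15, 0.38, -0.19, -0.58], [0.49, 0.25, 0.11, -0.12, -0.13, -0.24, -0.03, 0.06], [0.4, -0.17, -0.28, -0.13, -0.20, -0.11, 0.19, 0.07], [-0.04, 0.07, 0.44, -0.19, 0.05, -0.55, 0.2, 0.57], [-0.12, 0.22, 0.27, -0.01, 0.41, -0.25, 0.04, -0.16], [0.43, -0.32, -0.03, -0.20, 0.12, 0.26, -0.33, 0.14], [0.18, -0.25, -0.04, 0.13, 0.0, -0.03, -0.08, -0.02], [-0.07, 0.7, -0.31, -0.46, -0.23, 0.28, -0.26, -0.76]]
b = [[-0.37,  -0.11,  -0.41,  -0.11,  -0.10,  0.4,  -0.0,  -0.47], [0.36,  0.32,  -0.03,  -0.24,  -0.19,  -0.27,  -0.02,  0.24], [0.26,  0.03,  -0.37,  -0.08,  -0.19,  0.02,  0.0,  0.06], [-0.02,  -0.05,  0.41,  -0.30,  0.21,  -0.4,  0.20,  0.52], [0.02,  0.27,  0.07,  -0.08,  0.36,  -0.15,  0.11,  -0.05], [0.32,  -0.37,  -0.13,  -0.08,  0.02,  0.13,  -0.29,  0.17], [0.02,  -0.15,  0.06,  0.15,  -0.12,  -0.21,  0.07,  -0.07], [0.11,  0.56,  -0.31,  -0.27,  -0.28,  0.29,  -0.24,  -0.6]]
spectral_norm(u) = 1.66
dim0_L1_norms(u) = [1.96, 2.01, 1.92, 1.55, 1.29, 2.1, 1.32, 2.36]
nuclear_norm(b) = 4.55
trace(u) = -0.62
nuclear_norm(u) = 5.06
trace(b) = -0.76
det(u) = 0.00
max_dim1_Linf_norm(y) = 0.2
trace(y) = 0.14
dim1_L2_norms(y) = [0.36, 0.3, 0.35, 0.28, 0.31, 0.26, 0.34, 0.34]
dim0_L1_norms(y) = [1.02, 0.87, 0.69, 0.88, 0.6, 0.75, 0.67, 0.7]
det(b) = -0.00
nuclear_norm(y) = 2.24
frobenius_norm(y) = 0.91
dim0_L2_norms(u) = [0.83, 0.89, 0.81, 0.66, 0.56, 0.85, 0.55, 1.14]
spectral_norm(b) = 1.43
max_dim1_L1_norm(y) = 0.88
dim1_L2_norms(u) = [0.94, 0.64, 0.61, 0.95, 0.63, 0.73, 0.35, 1.26]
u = b + y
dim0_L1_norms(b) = [1.48, 1.86, 1.79, 1.31, 1.47, 1.87, 0.93, 2.18]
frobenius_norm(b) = 2.01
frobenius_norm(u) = 2.28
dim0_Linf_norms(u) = [0.49, 0.7, 0.44, 0.46, 0.41, 0.55, 0.33, 0.76]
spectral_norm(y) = 0.50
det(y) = 0.00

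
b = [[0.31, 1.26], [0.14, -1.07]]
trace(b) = -0.76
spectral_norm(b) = 1.66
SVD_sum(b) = [[0.12, 1.28], [-0.10, -1.05]] + [[0.19,-0.02], [0.24,-0.02]]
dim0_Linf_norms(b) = [0.31, 1.26]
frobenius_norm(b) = 1.69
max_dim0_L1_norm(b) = 2.33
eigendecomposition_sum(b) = [[0.4, 0.33], [0.04, 0.03]] + [[-0.09, 0.93], [0.10, -1.1]]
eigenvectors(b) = [[1.00, -0.64], [0.09, 0.77]]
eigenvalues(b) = [0.43, -1.19]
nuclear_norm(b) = 1.97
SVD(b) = [[-0.77, 0.63],[0.63, 0.77]] @ diag([1.6596608336434637, 0.30614688838837323]) @ [[-0.09, -1.00],[1.00, -0.09]]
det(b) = -0.51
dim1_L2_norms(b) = [1.3, 1.08]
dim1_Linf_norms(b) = [1.26, 1.07]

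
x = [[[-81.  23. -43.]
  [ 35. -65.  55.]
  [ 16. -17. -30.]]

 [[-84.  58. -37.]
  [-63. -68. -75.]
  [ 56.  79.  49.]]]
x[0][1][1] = -65.0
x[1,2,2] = 49.0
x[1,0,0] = -84.0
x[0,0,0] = -81.0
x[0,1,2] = 55.0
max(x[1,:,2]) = 49.0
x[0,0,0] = -81.0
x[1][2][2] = 49.0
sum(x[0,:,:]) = -107.0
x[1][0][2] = -37.0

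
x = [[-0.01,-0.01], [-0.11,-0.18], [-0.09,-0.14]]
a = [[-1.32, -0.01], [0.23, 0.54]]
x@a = [[0.01,-0.01], [0.1,-0.1], [0.09,-0.07]]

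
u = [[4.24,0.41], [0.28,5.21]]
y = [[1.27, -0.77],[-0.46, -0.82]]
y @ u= [[5.17, -3.49], [-2.18, -4.46]]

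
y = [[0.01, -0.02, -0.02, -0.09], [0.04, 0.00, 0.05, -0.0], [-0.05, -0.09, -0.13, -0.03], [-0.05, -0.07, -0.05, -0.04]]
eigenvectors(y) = [[0.79, 0.29, 0.71, -0.16], [0.29, -0.48, -0.2, 0.61], [-0.27, 0.77, -0.40, -0.77], [-0.46, 0.30, 0.55, -0.12]]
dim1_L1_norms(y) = [0.14, 0.09, 0.3, 0.21]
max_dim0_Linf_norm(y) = 0.13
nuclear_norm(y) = 0.36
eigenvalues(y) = [0.06, -0.1, -0.04, -0.07]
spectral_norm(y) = 0.21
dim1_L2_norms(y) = [0.09, 0.06, 0.17, 0.11]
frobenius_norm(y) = 0.23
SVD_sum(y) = [[-0.02,-0.03,-0.03,-0.02], [0.02,0.03,0.03,0.02], [-0.06,-0.09,-0.12,-0.05], [-0.04,-0.06,-0.07,-0.03]] + [[0.03,  -0.00,  0.02,  -0.07],[0.01,  -0.00,  0.01,  -0.02],[-0.01,  0.0,  -0.01,  0.02],[0.00,  -0.0,  0.00,  -0.01]] + [[0.0, 0.01, -0.01, -0.00],[-0.0, -0.02, 0.01, 0.0],[0.0, 0.0, -0.0, -0.0],[-0.00, -0.02, 0.01, 0.00]] + [[-0.00, 0.00, 0.00, -0.00], [0.02, -0.01, -0.01, 0.00], [0.01, -0.00, -0.00, 0.00], [-0.01, 0.0, 0.01, -0.00]]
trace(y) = -0.16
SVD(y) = [[0.24, -0.91, 0.33, -0.01], [-0.24, -0.31, -0.66, 0.64], [0.8, 0.24, 0.12, 0.53], [0.49, -0.10, -0.66, -0.55]] @ diag([0.20748751269108712, 0.08737203049735719, 0.03730735693828679, 0.03038455993287012]) @ [[-0.35, -0.54, -0.7, -0.32], [-0.33, 0.04, -0.27, 0.90], [0.11, 0.79, -0.58, -0.17], [0.87, -0.30, -0.31, 0.24]]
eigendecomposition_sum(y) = [[0.04, 0.02, 0.01, -0.04],[0.01, 0.01, 0.0, -0.01],[-0.01, -0.01, -0.0, 0.01],[-0.02, -0.01, -0.01, 0.02]] + [[-0.02, -0.11, -0.08, -0.07], [0.04, 0.19, 0.13, 0.11], [-0.06, -0.31, -0.20, -0.18], [-0.02, -0.12, -0.08, -0.07]] + [[-0.01, 0.03, 0.03, -0.01], [0.00, -0.01, -0.01, 0.00], [0.01, -0.02, -0.02, 0.01], [-0.01, 0.02, 0.02, -0.01]] + [[0.0, 0.05, 0.02, 0.03], [-0.01, -0.19, -0.07, -0.10], [0.02, 0.24, 0.09, 0.13], [0.00, 0.04, 0.01, 0.02]]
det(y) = -0.00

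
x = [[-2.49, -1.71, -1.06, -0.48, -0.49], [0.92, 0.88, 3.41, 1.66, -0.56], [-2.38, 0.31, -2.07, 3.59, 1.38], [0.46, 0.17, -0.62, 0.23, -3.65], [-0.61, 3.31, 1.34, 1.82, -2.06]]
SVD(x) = [[-0.36, -0.12, 0.4, 0.77, 0.33],[0.57, -0.04, -0.38, 0.62, -0.37],[-0.28, -0.89, -0.11, -0.07, -0.33],[0.27, 0.02, 0.81, -0.06, -0.52],[0.62, -0.43, 0.18, -0.13, 0.61]] @ diag([5.977242787768598, 5.20137287206562, 4.031280314903332, 2.150286209162317, 1.7022741092924494]) @ [[0.31, 0.53, 0.6, 0.22, -0.47], [0.51, -0.30, 0.24, -0.77, -0.06], [-0.2, -0.07, -0.43, -0.17, -0.86], [-0.52, -0.57, 0.62, 0.08, -0.15], [-0.58, 0.56, 0.13, -0.57, 0.14]]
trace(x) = -5.51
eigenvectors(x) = [[(0.09-0.04j), 0.09+0.04j, (0.76+0j), (0.17+0.21j), 0.17-0.21j], [(-0.42-0.31j), -0.42+0.31j, -0.01+0.00j, (-0.15-0.48j), -0.15+0.48j], [0.71+0.00j, (0.71-0j), -0.31+0.00j, (0.04-0.37j), (0.04+0.37j)], [-0.10+0.31j, (-0.1-0.31j), (0.38+0j), 0.57+0.00j, 0.57-0.00j], [(-0.04+0.33j), (-0.04-0.33j), (0.44+0j), -0.21-0.42j, -0.21+0.42j]]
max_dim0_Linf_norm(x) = 3.65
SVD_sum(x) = [[-0.67, -1.15, -1.31, -0.48, 1.02], [1.05, 1.80, 2.05, 0.76, -1.6], [-0.51, -0.87, -0.99, -0.37, 0.78], [0.5, 0.85, 0.97, 0.36, -0.76], [1.15, 1.97, 2.23, 0.83, -1.75]] + [[-0.31,0.18,-0.15,0.47,0.04], [-0.12,0.07,-0.05,0.17,0.01], [-2.37,1.38,-1.1,3.57,0.28], [0.04,-0.02,0.02,-0.06,-0.0], [-1.15,0.67,-0.53,1.73,0.14]] + [[-0.33, -0.12, -0.70, -0.28, -1.37],[0.32, 0.12, 0.67, 0.27, 1.32],[0.09, 0.03, 0.19, 0.08, 0.38],[-0.66, -0.24, -1.41, -0.56, -2.78],[-0.15, -0.06, -0.32, -0.13, -0.64]] + [[-0.86, -0.93, 1.02, 0.12, -0.26], [-0.7, -0.76, 0.82, 0.1, -0.21], [0.08, 0.09, -0.09, -0.01, 0.02], [0.07, 0.08, -0.08, -0.01, 0.02], [0.14, 0.15, -0.17, -0.02, 0.04]] + [[-0.32, 0.31, 0.07, -0.32, 0.08], [0.36, -0.35, -0.08, 0.36, -0.09], [0.32, -0.31, -0.07, 0.32, -0.08], [0.51, -0.49, -0.11, 0.5, -0.12], [-0.60, 0.58, 0.13, -0.59, 0.14]]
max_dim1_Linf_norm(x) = 3.65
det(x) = -458.76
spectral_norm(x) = 5.98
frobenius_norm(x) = 9.30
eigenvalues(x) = [(-3.12+2.2j), (-3.12-2.2j), (-2.56+0j), (1.64+3.1j), (1.64-3.1j)]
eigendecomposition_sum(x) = [[-0.24-0.01j, -0.15-0.19j, (-0.16+0.11j), 0.12-0.01j, (0.2+0.11j)], [0.58+1.18j, -0.50+1.24j, (0.98+0.48j), (-0.37-0.53j), 0.00-1.24j], [-1.59-0.85j, (-0.45-1.77j), -1.46+0.26j, (0.84+0.29j), (0.99+1.37j)], [0.59-0.57j, (0.84+0.06j), 0.09-0.67j, -0.24+0.33j, -0.74+0.24j], [0.47-0.68j, (0.83-0.12j), (-0.05-0.68j), -0.17+0.37j, (-0.68+0.39j)]] + [[(-0.24+0.01j),-0.15+0.19j,-0.16-0.11j,(0.12+0.01j),(0.2-0.11j)], [0.58-1.18j,(-0.5-1.24j),(0.98-0.48j),(-0.37+0.53j),1.24j], [(-1.59+0.85j),-0.45+1.77j,(-1.46-0.26j),0.84-0.29j,(0.99-1.37j)], [(0.59+0.57j),0.84-0.06j,(0.09+0.67j),(-0.24-0.33j),-0.74-0.24j], [(0.47+0.68j),0.83+0.12j,(-0.05+0.68j),-0.17-0.37j,(-0.68-0.39j)]] + [[(-2.2-0j), (-0.32-0j), 0.07+0.00j, (0.26-0j), (-0.82+0j)], [0.03+0.00j, 0j, (-0-0j), -0.00+0.00j, (0.01-0j)], [0.89+0.00j, 0.13+0.00j, -0.03-0.00j, -0.10+0.00j, (0.33-0j)], [(-1.09-0j), -0.16-0.00j, 0.03+0.00j, (0.13-0j), -0.41+0.00j], [-1.26-0.00j, (-0.19-0j), 0.04+0.00j, (0.15-0j), -0.47+0.00j]] + [[(0.09+0.04j), -0.54+0.02j, -0.40+0.06j, -0.49+0.57j, (-0.03-0.52j)], [-0.13-0.13j, 0.93+0.33j, 0.73+0.16j, (1.21-0.64j), -0.29+0.90j], [-0.05-0.13j, 0.53+0.50j, 0.44+0.33j, 1.01-0.07j, -0.46+0.52j], [(0.18-0.1j), -0.67+0.91j, (-0.42+0.74j), 0.29+1.53j, (-0.88-0.62j)], [-0.14-0.10j, 0.91+0.15j, 0.70+0.03j, (1.01-0.79j), -0.12+0.88j]] + [[(0.09-0.04j), (-0.54-0.02j), (-0.4-0.06j), (-0.49-0.57j), (-0.03+0.52j)],[-0.13+0.13j, (0.93-0.33j), 0.73-0.16j, (1.21+0.64j), -0.29-0.90j],[-0.05+0.13j, (0.53-0.5j), 0.44-0.33j, 1.01+0.07j, -0.46-0.52j],[(0.18+0.1j), (-0.67-0.91j), -0.42-0.74j, (0.29-1.53j), -0.88+0.62j],[-0.14+0.10j, 0.91-0.15j, (0.7-0.03j), (1.01+0.79j), -0.12-0.88j]]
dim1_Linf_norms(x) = [2.49, 3.41, 3.59, 3.65, 3.31]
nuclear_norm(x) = 19.06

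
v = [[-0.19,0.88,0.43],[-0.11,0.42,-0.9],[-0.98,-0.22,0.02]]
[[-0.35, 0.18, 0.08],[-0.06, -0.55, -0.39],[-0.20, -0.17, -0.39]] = v @ [[0.27, 0.19, 0.41],[-0.29, -0.03, -0.01],[-0.1, 0.57, 0.38]]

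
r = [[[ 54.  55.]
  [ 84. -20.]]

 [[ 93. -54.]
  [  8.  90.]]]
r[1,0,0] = 93.0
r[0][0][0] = 54.0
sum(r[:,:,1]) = 71.0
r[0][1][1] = -20.0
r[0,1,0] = 84.0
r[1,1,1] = 90.0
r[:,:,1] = [[55.0, -20.0], [-54.0, 90.0]]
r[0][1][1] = -20.0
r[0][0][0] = 54.0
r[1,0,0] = 93.0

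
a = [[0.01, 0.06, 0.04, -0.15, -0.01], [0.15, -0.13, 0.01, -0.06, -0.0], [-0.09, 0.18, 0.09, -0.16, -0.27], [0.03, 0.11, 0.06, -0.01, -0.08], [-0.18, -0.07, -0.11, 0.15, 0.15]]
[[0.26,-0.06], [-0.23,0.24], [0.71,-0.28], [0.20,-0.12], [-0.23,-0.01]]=a@[[-1.11, 0.50], [1.09, -1.25], [1.00, 0.16], [-1.06, -0.03], [-0.58, 0.1]]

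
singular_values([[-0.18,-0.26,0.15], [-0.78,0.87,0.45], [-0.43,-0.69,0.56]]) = [1.25, 1.05, 0.05]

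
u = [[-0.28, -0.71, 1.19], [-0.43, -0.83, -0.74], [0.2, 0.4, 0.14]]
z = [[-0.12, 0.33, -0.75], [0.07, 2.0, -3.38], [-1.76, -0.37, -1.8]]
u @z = [[-2.11, -1.95, 0.47], [1.3, -1.53, 4.46], [-0.24, 0.81, -1.75]]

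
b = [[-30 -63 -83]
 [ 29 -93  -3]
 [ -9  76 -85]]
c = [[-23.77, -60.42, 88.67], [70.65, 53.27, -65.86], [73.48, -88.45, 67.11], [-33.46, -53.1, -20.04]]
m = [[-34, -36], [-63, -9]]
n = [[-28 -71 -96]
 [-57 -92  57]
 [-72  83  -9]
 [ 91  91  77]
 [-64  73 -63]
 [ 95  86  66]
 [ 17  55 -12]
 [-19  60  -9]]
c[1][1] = 53.27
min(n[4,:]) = -64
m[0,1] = -36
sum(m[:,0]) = -97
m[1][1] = -9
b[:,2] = [-83, -3, -85]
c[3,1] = -53.1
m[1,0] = -63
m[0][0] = -34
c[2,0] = 73.48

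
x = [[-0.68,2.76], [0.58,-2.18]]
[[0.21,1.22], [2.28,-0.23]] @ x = [[0.56, -2.08],[-1.68, 6.79]]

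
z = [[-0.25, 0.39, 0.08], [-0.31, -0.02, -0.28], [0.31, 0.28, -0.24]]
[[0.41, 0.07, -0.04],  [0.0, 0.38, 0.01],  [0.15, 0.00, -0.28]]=z @ [[-0.2, -0.55, -0.31], [0.88, -0.03, -0.37], [0.15, -0.76, 0.34]]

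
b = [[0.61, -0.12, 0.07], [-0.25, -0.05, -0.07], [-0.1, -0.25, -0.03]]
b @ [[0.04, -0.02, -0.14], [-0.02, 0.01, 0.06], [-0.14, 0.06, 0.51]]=[[0.02,-0.01,-0.06], [0.00,0.00,-0.0], [0.01,-0.0,-0.02]]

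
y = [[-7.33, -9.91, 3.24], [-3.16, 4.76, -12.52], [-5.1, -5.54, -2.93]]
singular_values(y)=[15.79, 12.92, 1.01]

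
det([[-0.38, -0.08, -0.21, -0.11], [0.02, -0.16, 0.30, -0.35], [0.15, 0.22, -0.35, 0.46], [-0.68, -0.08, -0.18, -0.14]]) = 0.000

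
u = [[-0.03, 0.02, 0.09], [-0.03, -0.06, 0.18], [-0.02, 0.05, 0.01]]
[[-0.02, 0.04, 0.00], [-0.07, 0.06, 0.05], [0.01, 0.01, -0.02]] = u @ [[-0.15, -0.40, -0.05],[0.14, 0.03, -0.48],[-0.35, 0.28, 0.13]]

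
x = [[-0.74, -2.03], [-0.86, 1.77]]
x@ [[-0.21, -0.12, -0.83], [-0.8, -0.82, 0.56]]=[[1.78, 1.75, -0.52], [-1.24, -1.35, 1.7]]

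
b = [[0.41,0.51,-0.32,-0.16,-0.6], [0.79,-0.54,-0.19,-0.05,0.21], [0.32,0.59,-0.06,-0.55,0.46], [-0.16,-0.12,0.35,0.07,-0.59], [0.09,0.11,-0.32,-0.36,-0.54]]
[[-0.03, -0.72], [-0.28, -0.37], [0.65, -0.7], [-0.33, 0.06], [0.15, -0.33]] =b@[[-0.36,  -0.86], [0.28,  -0.48], [-0.23,  -0.16], [-0.76,  0.43], [0.37,  0.18]]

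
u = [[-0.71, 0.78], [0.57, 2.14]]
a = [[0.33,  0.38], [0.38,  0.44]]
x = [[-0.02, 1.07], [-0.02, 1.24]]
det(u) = -1.96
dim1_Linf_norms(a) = [0.38, 0.44]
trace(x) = 1.22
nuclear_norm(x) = 1.64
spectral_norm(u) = 2.30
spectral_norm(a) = 0.77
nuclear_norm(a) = 0.77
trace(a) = 0.77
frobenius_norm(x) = 1.64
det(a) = 0.00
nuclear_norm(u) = 3.15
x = a @ u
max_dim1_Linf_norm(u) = 2.14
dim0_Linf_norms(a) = [0.38, 0.44]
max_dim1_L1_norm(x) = 1.26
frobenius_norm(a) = 0.77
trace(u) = 1.43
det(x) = -0.00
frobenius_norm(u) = 2.45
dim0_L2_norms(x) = [0.03, 1.64]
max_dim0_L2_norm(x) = 1.64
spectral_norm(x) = 1.64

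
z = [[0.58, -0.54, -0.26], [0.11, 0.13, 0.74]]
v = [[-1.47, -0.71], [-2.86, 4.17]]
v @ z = [[-0.93, 0.70, -0.14], [-1.20, 2.09, 3.83]]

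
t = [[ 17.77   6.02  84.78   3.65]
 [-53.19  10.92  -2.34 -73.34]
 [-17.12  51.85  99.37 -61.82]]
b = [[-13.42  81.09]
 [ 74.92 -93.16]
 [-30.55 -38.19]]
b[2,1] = -38.19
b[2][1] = -38.19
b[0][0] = -13.42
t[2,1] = 51.85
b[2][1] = -38.19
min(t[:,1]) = 6.02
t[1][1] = 10.92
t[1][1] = 10.92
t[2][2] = 99.37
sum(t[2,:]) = 72.28000000000003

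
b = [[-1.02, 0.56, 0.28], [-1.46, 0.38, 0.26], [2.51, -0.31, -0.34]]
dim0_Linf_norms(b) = [2.51, 0.56, 0.34]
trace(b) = -0.98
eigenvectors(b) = [[0.27+0.00j, (0.08+0.03j), (0.08-0.03j)], [0.45+0.00j, -0.32+0.06j, (-0.32-0.06j)], [(-0.85+0j), (0.94+0j), 0.94-0.00j]]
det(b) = -0.00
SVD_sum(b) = [[-1.10, 0.23, 0.18], [-1.48, 0.30, 0.24], [2.46, -0.51, -0.4]] + [[0.08, 0.33, 0.10], [0.02, 0.08, 0.02], [0.05, 0.2, 0.06]] + [[0.0, -0.0, 0.0],[-0.00, 0.00, -0.00],[-0.00, 0.00, -0.00]]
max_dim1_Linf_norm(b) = 2.51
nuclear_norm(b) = 3.60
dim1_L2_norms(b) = [1.2, 1.53, 2.55]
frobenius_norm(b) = 3.21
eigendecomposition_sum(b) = [[-0.97+0.00j, (0.46-0j), 0.24-0.00j], [-1.66+0.00j, 0.79-0.00j, 0.42-0.00j], [(3.1-0j), -1.48+0.00j, (-0.78+0j)]] + [[(-0.03-0.01j), (0.05+0.02j), (0.02+0.01j)],[(0.1-0.03j), -0.21+0.01j, -0.08-0.00j],[(-0.29+0.04j), (0.58+0.07j), (0.22+0.05j)]] + [[(-0.03+0.01j), (0.05-0.02j), (0.02-0.01j)], [0.10+0.03j, (-0.21-0.01j), -0.08+0.00j], [(-0.29-0.04j), (0.58-0.07j), (0.22-0.05j)]]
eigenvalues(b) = [(-0.96+0j), (-0.01+0.06j), (-0.01-0.06j)]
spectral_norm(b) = 3.18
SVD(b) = [[-0.36, 0.85, -0.39],[-0.48, 0.19, 0.86],[0.80, 0.5, 0.34]] @ diag([3.1794370082432444, 0.4230535670460366, 0.002447452322228742]) @ [[0.97,-0.2,-0.16],[0.24,0.93,0.28],[-0.09,0.31,-0.95]]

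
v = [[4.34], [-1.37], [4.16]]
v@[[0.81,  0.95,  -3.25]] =[[3.52, 4.12, -14.10],[-1.11, -1.30, 4.45],[3.37, 3.95, -13.52]]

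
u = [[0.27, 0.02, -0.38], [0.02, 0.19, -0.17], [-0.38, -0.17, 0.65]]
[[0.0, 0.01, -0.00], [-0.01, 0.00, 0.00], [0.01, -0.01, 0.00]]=u @ [[0.02, 0.01, 0.03], [-0.05, 0.01, 0.03], [0.01, -0.01, 0.03]]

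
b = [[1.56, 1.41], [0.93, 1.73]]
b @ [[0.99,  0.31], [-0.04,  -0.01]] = [[1.49, 0.47], [0.85, 0.27]]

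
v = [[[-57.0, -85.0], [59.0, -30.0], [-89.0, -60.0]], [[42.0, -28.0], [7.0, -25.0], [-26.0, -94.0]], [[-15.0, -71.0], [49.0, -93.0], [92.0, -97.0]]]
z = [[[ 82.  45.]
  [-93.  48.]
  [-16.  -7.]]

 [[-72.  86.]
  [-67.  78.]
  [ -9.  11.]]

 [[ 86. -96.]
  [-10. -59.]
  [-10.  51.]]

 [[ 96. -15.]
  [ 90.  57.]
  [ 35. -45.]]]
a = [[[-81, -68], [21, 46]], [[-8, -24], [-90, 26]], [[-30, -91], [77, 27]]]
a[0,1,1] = 46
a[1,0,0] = -8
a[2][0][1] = -91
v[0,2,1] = -60.0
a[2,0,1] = -91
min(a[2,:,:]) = -91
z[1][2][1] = 11.0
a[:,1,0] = [21, -90, 77]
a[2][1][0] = 77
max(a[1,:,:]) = 26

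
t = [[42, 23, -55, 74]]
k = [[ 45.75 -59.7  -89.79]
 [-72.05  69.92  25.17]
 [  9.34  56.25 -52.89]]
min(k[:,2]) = -89.79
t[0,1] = 23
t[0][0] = 42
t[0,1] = 23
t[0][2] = -55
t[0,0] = 42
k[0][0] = 45.75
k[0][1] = -59.7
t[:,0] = [42]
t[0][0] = 42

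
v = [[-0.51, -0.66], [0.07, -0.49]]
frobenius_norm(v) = 0.97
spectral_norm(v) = 0.91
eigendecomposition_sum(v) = [[(-0.26+0.1j), (-0.33-0.77j)], [0.03+0.08j, -0.24+0.12j]] + [[(-0.26-0.1j), -0.33+0.77j], [0.03-0.08j, (-0.24-0.12j)]]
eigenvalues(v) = [(-0.5+0.21j), (-0.5-0.21j)]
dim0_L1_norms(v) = [0.58, 1.15]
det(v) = 0.30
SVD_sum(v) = [[-0.38, -0.73], [-0.19, -0.35]] + [[-0.13, 0.07], [0.26, -0.14]]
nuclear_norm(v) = 1.24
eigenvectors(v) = [[(0.95+0j), (0.95-0j)], [(-0.01-0.31j), -0.01+0.31j]]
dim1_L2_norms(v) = [0.83, 0.49]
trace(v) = -1.00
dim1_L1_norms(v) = [1.17, 0.56]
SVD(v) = [[0.9, 0.44], [0.44, -0.9]] @ diag([0.9142211369886902, 0.3238822512628725]) @ [[-0.47, -0.88], [-0.88, 0.47]]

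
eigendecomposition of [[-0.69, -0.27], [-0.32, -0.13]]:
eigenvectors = [[-0.91, 0.37], [-0.42, -0.93]]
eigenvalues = [-0.82, -0.0]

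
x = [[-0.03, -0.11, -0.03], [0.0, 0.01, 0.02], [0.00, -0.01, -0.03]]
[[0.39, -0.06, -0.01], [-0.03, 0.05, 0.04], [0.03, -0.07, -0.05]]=x@[[-1.03, -0.8, 0.12], [-3.24, 0.18, -0.44], [0.06, 2.29, 1.97]]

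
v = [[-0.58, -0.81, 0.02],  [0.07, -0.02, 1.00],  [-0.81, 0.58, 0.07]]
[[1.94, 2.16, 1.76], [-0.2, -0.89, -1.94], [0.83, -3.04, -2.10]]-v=[[2.52, 2.97, 1.74], [-0.27, -0.87, -2.94], [1.64, -3.62, -2.17]]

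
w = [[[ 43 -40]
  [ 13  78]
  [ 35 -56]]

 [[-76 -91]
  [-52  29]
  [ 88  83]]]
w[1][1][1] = 29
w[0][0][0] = 43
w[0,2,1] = -56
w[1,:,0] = [-76, -52, 88]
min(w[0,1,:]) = 13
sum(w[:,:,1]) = 3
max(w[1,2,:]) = 88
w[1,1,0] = -52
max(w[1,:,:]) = 88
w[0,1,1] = 78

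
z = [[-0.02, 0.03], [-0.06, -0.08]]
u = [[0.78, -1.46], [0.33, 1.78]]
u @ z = [[0.07, 0.14], [-0.11, -0.13]]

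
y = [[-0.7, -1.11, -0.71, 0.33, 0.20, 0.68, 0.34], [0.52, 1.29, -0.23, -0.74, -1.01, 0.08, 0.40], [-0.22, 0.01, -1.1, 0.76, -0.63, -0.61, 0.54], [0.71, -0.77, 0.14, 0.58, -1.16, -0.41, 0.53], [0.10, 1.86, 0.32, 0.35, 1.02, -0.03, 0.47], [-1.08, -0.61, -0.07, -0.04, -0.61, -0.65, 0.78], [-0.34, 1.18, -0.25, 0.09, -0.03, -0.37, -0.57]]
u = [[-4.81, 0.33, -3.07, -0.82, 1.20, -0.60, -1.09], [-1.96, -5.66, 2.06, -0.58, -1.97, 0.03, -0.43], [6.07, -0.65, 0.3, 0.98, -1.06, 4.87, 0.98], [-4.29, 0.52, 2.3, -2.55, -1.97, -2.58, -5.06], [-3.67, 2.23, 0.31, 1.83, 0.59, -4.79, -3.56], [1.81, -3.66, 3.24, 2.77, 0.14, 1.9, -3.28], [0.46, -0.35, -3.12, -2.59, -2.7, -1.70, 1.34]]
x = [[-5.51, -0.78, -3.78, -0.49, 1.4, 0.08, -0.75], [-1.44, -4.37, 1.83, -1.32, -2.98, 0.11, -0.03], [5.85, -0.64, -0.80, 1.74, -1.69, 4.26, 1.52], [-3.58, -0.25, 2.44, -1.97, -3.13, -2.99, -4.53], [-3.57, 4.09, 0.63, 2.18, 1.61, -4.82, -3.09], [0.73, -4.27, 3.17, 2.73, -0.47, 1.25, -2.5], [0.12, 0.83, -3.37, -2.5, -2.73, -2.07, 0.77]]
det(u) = 25607.69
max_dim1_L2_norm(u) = 8.16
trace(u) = -8.89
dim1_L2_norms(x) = [6.93, 5.93, 7.85, 7.87, 8.37, 6.66, 5.54]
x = u + y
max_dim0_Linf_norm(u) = 6.07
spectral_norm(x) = 12.64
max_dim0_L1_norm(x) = 20.8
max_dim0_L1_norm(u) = 23.07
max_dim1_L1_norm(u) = 19.27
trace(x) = -9.02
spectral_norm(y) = 3.14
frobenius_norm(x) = 18.75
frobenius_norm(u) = 18.64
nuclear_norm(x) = 41.61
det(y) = 6.62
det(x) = 35228.38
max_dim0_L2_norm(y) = 2.95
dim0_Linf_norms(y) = [1.08, 1.86, 1.1, 0.76, 1.16, 0.68, 0.78]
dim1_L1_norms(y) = [4.07, 4.27, 3.87, 4.3, 4.15, 3.84, 2.83]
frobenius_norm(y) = 4.77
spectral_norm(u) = 13.18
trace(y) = -0.13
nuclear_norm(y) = 11.12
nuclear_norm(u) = 40.84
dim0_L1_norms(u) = [23.07, 13.4, 14.4, 12.12, 9.63, 16.47, 15.74]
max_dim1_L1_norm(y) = 4.3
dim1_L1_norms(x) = [12.79, 12.08, 16.5, 18.89, 19.99, 15.12, 12.39]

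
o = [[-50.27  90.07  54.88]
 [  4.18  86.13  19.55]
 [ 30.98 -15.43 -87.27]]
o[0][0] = -50.27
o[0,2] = 54.88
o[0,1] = 90.07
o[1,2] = 19.55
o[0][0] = -50.27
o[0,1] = 90.07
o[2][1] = -15.43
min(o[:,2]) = -87.27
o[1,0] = 4.18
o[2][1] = -15.43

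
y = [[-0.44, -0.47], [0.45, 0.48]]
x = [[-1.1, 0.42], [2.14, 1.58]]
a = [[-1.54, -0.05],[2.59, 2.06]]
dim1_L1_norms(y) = [0.91, 0.93]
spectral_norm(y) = 0.92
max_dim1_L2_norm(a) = 3.31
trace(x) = 0.48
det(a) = -3.04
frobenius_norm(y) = 0.92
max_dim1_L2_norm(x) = 2.66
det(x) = -2.64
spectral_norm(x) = 2.75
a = x + y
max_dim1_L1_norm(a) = 4.65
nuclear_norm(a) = 4.41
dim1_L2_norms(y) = [0.64, 0.66]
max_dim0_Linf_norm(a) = 2.59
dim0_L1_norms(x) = [3.24, 2.0]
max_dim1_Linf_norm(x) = 2.14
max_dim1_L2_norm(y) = 0.66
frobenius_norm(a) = 3.65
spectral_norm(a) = 3.55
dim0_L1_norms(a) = [4.13, 2.11]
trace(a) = 0.52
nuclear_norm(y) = 0.92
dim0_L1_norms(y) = [0.89, 0.95]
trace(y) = 0.04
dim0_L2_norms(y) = [0.63, 0.67]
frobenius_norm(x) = 2.91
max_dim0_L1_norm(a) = 4.13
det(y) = 0.00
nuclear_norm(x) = 3.71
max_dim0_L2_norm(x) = 2.41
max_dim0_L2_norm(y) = 0.67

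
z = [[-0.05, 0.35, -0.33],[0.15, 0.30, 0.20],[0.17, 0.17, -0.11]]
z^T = [[-0.05,0.15,0.17], [0.35,0.3,0.17], [-0.33,0.2,-0.11]]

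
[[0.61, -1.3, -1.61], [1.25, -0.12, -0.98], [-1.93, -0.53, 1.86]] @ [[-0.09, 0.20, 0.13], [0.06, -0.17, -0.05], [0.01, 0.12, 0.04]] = [[-0.15,0.15,0.08],[-0.13,0.15,0.13],[0.16,-0.07,-0.15]]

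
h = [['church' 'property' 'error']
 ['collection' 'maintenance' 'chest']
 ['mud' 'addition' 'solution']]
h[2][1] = 'addition'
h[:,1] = ['property', 'maintenance', 'addition']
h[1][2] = 'chest'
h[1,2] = 'chest'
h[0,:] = ['church', 'property', 'error']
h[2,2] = 'solution'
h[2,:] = ['mud', 'addition', 'solution']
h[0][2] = 'error'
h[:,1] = ['property', 'maintenance', 'addition']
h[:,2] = ['error', 'chest', 'solution']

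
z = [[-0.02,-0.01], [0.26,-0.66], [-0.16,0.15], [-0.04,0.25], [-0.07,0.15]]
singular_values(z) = [0.79, 0.11]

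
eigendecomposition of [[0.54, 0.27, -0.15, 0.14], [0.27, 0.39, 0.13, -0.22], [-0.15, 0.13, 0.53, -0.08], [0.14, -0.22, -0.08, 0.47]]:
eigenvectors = [[-0.52, 0.18, -0.69, -0.46], [0.69, -0.01, -0.04, -0.72], [-0.25, 0.74, 0.56, -0.28], [0.43, 0.65, -0.45, 0.43]]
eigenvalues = [-0.0, 0.42, 0.77, 0.74]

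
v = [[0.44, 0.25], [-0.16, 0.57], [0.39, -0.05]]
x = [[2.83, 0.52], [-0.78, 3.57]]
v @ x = [[1.05, 1.12], [-0.90, 1.95], [1.14, 0.02]]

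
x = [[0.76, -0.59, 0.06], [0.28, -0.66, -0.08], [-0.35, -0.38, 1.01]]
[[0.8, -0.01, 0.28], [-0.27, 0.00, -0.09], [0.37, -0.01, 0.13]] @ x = [[0.51, -0.57, 0.33], [-0.17, 0.19, -0.11], [0.23, -0.26, 0.15]]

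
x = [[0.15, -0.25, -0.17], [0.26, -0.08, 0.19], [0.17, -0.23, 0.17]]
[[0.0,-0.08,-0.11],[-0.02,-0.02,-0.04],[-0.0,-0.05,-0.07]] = x@[[-0.08, -0.08, -0.14], [-0.05, 0.23, 0.29], [-0.01, 0.09, 0.12]]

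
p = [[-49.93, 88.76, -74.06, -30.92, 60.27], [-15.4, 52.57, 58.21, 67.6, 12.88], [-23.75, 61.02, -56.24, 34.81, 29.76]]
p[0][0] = -49.93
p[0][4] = 60.27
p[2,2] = -56.24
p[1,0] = -15.4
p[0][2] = -74.06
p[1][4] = 12.88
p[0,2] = -74.06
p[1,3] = 67.6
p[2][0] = -23.75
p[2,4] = 29.76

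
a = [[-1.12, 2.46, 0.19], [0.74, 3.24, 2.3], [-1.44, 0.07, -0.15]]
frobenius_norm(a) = 5.08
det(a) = -6.25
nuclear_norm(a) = 7.35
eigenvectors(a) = [[0.75, -0.54, 0.48],[-0.35, -0.50, 0.85],[0.56, 0.68, -0.19]]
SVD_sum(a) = [[0.05,1.99,1.03], [0.09,3.51,1.82], [-0.0,-0.04,-0.02]] + [[-1.32, 0.33, -0.57], [0.74, -0.18, 0.32], [-1.22, 0.3, -0.53]] + [[0.15,  0.14,  -0.27], [-0.09,  -0.08,  0.16], [-0.22,  -0.20,  0.39]]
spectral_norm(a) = 4.54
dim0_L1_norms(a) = [3.3, 5.77, 2.64]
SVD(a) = [[-0.49,0.68,-0.54], [-0.87,-0.38,0.32], [0.01,0.63,0.78]] @ diag([4.544469083631544, 2.1737931350418243, 0.6330277671335814]) @ [[-0.02, -0.89, -0.46],  [-0.90, 0.22, -0.39],  [-0.45, -0.4, 0.80]]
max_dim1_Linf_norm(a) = 3.24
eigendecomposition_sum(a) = [[-1.36, 0.63, -0.61], [0.63, -0.29, 0.28], [-1.02, 0.48, -0.46]] + [[0.38, -0.38, -0.74], [0.35, -0.36, -0.69], [-0.47, 0.48, 0.92]] + [[-0.14,2.21,1.54], [-0.24,3.89,2.71], [0.05,-0.88,-0.62]]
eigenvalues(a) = [-2.11, 0.94, 3.14]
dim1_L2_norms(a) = [2.71, 4.04, 1.45]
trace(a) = 1.97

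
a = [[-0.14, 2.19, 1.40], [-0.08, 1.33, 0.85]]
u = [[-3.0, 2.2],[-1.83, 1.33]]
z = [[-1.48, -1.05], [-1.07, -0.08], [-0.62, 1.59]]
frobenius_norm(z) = 2.71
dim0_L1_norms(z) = [3.17, 2.72]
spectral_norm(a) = 3.05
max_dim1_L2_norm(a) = 2.6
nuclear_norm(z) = 3.82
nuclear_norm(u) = 4.36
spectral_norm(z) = 2.08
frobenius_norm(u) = 4.35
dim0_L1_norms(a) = [0.22, 3.52, 2.25]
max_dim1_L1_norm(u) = 5.2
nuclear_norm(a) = 3.05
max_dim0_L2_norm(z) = 1.93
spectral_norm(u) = 4.35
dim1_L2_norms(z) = [1.81, 1.07, 1.71]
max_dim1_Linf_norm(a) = 2.19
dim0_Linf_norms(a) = [0.14, 2.19, 1.4]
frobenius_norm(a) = 3.05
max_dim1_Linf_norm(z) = 1.59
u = a @ z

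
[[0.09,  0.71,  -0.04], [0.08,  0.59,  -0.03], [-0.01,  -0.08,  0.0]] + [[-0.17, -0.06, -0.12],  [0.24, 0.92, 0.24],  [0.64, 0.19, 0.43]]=[[-0.08, 0.65, -0.16], [0.32, 1.51, 0.21], [0.63, 0.11, 0.43]]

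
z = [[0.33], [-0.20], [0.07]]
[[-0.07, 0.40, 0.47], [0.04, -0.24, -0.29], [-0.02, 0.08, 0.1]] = z @ [[-0.22, 1.2, 1.43]]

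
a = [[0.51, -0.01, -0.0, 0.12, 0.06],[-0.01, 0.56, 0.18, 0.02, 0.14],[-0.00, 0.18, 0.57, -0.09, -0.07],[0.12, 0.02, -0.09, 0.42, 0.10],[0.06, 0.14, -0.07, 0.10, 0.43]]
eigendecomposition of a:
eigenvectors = [[-0.21, -0.37, 0.74, -0.51, -0.08],[-0.57, 0.0, -0.31, -0.33, 0.69],[0.48, 0.18, 0.45, 0.22, 0.7],[0.09, 0.83, 0.06, -0.53, -0.15],[0.63, -0.38, -0.38, -0.55, 0.08]]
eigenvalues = [0.25, 0.3, 0.49, 0.69, 0.76]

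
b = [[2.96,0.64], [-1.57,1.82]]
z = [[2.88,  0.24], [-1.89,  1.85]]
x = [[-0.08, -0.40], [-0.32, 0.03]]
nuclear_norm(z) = 5.19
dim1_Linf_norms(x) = [0.4, 0.32]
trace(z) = 4.73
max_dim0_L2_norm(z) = 3.44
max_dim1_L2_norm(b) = 3.03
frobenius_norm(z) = 3.92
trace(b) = 4.78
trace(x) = -0.05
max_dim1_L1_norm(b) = 3.6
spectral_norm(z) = 3.57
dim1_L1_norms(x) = [0.48, 0.35]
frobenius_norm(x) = 0.52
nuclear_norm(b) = 5.27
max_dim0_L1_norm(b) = 4.53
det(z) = 5.78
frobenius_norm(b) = 3.87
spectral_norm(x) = 0.41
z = b + x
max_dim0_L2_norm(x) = 0.4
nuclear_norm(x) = 0.73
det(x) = -0.13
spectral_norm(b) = 3.37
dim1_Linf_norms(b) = [2.96, 1.82]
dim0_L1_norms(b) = [4.53, 2.46]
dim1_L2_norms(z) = [2.89, 2.64]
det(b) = 6.39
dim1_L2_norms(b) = [3.03, 2.4]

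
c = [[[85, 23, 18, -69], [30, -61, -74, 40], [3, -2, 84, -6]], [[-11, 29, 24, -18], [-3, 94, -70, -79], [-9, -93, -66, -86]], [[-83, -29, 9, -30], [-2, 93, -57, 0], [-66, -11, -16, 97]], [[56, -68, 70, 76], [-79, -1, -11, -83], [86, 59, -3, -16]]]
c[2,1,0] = -2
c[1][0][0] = -11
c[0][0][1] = 23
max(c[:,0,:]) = 85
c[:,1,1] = [-61, 94, 93, -1]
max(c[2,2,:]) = 97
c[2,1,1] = 93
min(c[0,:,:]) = -74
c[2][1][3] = 0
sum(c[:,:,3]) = -174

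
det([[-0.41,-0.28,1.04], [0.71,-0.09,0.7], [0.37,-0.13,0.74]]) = 0.003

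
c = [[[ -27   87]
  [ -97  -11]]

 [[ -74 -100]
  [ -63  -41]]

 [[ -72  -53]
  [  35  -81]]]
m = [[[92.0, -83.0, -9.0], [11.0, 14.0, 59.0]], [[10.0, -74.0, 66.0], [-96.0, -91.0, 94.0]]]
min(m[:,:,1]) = -91.0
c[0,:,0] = [-27, -97]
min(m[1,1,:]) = -96.0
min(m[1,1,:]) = -96.0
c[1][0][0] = -74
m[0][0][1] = -83.0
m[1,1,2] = 94.0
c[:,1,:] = [[-97, -11], [-63, -41], [35, -81]]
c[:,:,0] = [[-27, -97], [-74, -63], [-72, 35]]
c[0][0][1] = 87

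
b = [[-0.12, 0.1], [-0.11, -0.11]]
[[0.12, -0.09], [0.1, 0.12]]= b @ [[-1.0, -0.05], [0.05, -1.00]]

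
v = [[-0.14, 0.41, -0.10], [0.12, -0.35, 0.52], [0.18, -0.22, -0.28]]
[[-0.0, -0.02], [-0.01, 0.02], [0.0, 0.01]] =v @ [[-0.04, 0.02], [-0.02, -0.05], [-0.02, -0.0]]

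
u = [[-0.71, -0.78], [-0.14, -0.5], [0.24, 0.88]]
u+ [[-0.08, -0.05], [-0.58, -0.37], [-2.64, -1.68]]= [[-0.79, -0.83], [-0.72, -0.87], [-2.40, -0.8]]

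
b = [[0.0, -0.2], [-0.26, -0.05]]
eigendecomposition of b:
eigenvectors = [[0.70,0.62], [-0.71,0.79]]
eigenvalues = [0.2, -0.25]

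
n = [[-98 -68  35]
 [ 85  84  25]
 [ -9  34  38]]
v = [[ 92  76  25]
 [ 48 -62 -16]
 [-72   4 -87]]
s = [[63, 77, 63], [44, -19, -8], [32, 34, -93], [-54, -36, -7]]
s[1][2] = -8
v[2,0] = -72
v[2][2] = -87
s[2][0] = 32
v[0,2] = 25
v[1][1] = -62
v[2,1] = 4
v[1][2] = -16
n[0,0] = -98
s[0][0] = 63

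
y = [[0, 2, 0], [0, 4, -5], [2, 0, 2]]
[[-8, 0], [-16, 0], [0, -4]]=y@[[0, -2], [-4, 0], [0, 0]]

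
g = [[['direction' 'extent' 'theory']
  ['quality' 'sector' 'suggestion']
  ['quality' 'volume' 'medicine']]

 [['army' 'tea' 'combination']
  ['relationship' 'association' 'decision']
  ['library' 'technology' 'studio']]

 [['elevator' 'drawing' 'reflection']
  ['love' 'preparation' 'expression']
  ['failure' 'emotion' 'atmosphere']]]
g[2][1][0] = 'love'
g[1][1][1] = 'association'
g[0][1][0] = 'quality'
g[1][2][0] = 'library'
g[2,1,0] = 'love'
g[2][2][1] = 'emotion'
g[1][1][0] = 'relationship'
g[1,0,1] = 'tea'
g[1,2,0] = 'library'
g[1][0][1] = 'tea'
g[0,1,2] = 'suggestion'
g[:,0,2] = ['theory', 'combination', 'reflection']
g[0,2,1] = 'volume'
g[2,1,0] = 'love'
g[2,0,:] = ['elevator', 'drawing', 'reflection']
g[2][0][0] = 'elevator'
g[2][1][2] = 'expression'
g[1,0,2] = 'combination'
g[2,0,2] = 'reflection'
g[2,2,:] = ['failure', 'emotion', 'atmosphere']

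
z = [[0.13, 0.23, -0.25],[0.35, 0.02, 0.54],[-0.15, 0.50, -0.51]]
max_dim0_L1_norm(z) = 1.3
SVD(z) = [[0.3,0.47,-0.83], [-0.59,0.78,0.23], [0.75,0.42,0.5]] @ diag([0.9311540534711282, 0.4379147564815581, 0.14346705113016314]) @ [[-0.3,0.47,-0.83], [0.62,0.76,0.2], [-0.73,0.45,0.52]]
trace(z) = -0.36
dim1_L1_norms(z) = [0.61, 0.91, 1.16]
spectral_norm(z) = 0.93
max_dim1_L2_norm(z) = 0.73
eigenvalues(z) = [-0.93, 0.15, 0.41]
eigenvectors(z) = [[0.3, -0.64, 0.33], [-0.55, 0.53, 0.85], [0.77, 0.55, 0.41]]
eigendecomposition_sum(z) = [[-0.08, 0.14, -0.23], [0.15, -0.26, 0.42], [-0.2, 0.36, -0.59]] + [[0.10, -0.01, -0.05], [-0.08, 0.01, 0.04], [-0.08, 0.01, 0.04]] + [[0.11, 0.1, 0.03], [0.29, 0.27, 0.08], [0.14, 0.13, 0.04]]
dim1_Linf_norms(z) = [0.25, 0.54, 0.51]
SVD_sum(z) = [[-0.08, 0.13, -0.23],[0.16, -0.25, 0.45],[-0.21, 0.33, -0.58]] + [[0.13, 0.16, 0.04], [0.21, 0.26, 0.07], [0.11, 0.14, 0.04]] + [[0.09, -0.05, -0.06], [-0.02, 0.01, 0.02], [-0.05, 0.03, 0.04]]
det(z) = -0.06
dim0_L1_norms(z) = [0.63, 0.75, 1.3]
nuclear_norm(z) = 1.51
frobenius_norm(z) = 1.04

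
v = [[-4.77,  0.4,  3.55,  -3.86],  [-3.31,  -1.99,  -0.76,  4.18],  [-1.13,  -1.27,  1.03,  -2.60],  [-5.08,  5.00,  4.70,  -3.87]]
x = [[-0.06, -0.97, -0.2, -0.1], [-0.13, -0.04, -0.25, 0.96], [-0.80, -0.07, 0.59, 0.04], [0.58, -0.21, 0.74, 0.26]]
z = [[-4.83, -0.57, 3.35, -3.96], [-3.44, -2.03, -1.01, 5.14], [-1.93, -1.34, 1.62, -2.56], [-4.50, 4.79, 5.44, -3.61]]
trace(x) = 0.75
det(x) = -0.99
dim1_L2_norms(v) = [7.1, 5.74, 3.27, 9.37]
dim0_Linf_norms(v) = [5.08, 5.0, 4.7, 4.18]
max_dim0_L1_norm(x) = 1.78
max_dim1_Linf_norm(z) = 5.44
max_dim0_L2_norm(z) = 7.85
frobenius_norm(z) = 13.95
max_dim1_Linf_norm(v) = 5.08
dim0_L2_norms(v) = [7.8, 5.54, 6.03, 7.36]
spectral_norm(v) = 11.65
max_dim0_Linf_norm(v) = 5.08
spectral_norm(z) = 11.63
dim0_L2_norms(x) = [1.0, 1.0, 1.0, 1.0]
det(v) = -26.91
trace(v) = -9.60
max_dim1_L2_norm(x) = 1.0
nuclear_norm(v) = 21.17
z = v + x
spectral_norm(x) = 1.00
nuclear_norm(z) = 22.59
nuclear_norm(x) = 3.99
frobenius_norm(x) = 2.00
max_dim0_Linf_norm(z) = 5.44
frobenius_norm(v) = 13.49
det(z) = 90.81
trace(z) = -8.85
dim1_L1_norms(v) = [12.58, 10.24, 6.03, 18.65]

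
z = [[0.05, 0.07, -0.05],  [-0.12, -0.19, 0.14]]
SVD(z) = [[-0.35,0.94], [0.94,0.35]] @ diag([0.28279186632669606, 0.00536286672070789]) @ [[-0.46, -0.72, 0.53], [0.87, -0.23, 0.44]]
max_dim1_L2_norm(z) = 0.26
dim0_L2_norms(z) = [0.13, 0.2, 0.15]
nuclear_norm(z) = 0.29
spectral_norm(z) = 0.28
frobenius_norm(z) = 0.28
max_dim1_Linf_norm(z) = 0.19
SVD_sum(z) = [[0.05, 0.07, -0.05], [-0.12, -0.19, 0.14]] + [[0.00, -0.0, 0.0], [0.0, -0.0, 0.0]]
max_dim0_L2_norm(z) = 0.2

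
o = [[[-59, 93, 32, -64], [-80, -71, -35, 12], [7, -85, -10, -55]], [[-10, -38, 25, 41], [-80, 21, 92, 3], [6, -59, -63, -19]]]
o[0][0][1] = 93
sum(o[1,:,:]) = -81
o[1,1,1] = 21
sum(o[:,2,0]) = 13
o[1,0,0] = -10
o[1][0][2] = 25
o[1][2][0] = 6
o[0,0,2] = 32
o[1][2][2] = -63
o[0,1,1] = -71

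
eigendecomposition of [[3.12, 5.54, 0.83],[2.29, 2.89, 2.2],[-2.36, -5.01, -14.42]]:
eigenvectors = [[0.85, 0.82, -0.01], [0.48, -0.57, -0.13], [-0.22, 0.07, 0.99]]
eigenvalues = [6.0, -0.66, -13.75]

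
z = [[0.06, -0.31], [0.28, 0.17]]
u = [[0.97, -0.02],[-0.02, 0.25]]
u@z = [[0.05, -0.3],[0.07, 0.05]]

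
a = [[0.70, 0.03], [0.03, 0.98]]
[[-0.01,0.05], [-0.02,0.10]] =a @ [[-0.02, 0.07], [-0.02, 0.1]]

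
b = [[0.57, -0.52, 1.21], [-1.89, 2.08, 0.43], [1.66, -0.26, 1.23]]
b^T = [[0.57, -1.89, 1.66],[-0.52, 2.08, -0.26],[1.21, 0.43, 1.23]]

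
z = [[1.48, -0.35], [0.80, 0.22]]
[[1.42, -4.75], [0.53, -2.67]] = z @ [[0.82,  -3.27],[-0.58,  -0.25]]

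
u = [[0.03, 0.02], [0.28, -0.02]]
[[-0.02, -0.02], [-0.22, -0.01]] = u@[[-0.78, -0.10], [0.09, -0.76]]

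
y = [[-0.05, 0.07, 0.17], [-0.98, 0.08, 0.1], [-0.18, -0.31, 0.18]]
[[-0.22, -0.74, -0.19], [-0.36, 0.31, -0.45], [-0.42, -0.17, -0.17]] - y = [[-0.17, -0.81, -0.36], [0.62, 0.23, -0.55], [-0.24, 0.14, -0.35]]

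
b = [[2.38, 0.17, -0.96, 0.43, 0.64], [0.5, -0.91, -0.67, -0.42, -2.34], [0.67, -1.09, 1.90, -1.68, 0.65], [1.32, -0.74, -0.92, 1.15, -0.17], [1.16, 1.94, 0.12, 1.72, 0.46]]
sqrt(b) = [[1.58, -0.09, -0.34, 0.04, 0.17], [0.28, 0.63, -0.15, 0.15, -1.17], [0.42, -0.58, 1.34, -0.64, -0.10], [0.59, -0.32, -0.30, 1.08, -0.27], [0.12, 1.13, 0.2, 0.67, 1.4]]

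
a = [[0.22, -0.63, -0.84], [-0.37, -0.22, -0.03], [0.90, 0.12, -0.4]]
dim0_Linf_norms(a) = [0.9, 0.63, 0.84]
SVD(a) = [[-0.73, -0.64, -0.23], [0.13, -0.46, 0.88], [-0.67, 0.62, 0.42]] @ diag([1.2464752044803185, 0.8762408189713365, 0.0012616592998474765]) @ [[-0.65, 0.28, 0.71], [0.67, 0.66, 0.35], [-0.37, 0.70, -0.62]]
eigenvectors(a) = [[(0.21+0.53j),(0.21-0.53j),-0.37+0.00j], [-0.30+0.14j,-0.30-0.14j,0.70+0.00j], [0.75+0.00j,0.75-0.00j,(-0.62+0j)]]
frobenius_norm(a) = 1.52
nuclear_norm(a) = 2.12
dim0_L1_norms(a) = [1.49, 0.97, 1.27]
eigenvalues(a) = [(-0.2+0.66j), (-0.2-0.66j), 0j]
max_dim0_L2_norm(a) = 1.0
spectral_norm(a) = 1.25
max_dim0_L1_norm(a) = 1.49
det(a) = 0.00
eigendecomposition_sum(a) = [[0.11+0.32j,(-0.31+0.17j),-0.42-0.00j],[(-0.18+0.08j),(-0.11-0.18j),(-0.02-0.24j)],[(0.45+0.02j),0.06+0.47j,-0.20+0.51j]] + [[0.11-0.32j, -0.31-0.17j, -0.42+0.00j], [-0.18-0.08j, (-0.11+0.18j), -0.02+0.24j], [0.45-0.02j, 0.06-0.47j, -0.20-0.51j]] + [[0j, -0.00+0.00j, -0.00+0.00j],  [(-0-0j), -0j, -0j],  [0.00+0.00j, -0.00+0.00j, -0.00+0.00j]]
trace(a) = -0.40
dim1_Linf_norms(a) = [0.84, 0.37, 0.9]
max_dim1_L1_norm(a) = 1.69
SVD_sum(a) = [[0.59, -0.26, -0.65], [-0.1, 0.04, 0.11], [0.54, -0.24, -0.59]] + [[-0.37, -0.37, -0.19], [-0.27, -0.27, -0.14], [0.36, 0.36, 0.19]] + [[0.0,-0.0,0.00],[-0.00,0.00,-0.0],[-0.00,0.0,-0.0]]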